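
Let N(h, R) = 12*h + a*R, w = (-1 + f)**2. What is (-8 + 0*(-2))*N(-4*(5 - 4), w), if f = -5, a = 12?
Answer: -3072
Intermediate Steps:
w = 36 (w = (-1 - 5)**2 = (-6)**2 = 36)
N(h, R) = 12*R + 12*h (N(h, R) = 12*h + 12*R = 12*R + 12*h)
(-8 + 0*(-2))*N(-4*(5 - 4), w) = (-8 + 0*(-2))*(12*36 + 12*(-4*(5 - 4))) = (-8 + 0)*(432 + 12*(-4*1)) = -8*(432 + 12*(-4)) = -8*(432 - 48) = -8*384 = -3072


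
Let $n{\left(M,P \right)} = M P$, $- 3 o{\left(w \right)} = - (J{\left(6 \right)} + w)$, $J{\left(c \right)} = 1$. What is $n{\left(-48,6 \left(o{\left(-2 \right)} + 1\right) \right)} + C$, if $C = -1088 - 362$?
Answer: $-1642$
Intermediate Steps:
$C = -1450$
$o{\left(w \right)} = \frac{1}{3} + \frac{w}{3}$ ($o{\left(w \right)} = - \frac{\left(-1\right) \left(1 + w\right)}{3} = - \frac{-1 - w}{3} = \frac{1}{3} + \frac{w}{3}$)
$n{\left(-48,6 \left(o{\left(-2 \right)} + 1\right) \right)} + C = - 48 \cdot 6 \left(\left(\frac{1}{3} + \frac{1}{3} \left(-2\right)\right) + 1\right) - 1450 = - 48 \cdot 6 \left(\left(\frac{1}{3} - \frac{2}{3}\right) + 1\right) - 1450 = - 48 \cdot 6 \left(- \frac{1}{3} + 1\right) - 1450 = - 48 \cdot 6 \cdot \frac{2}{3} - 1450 = \left(-48\right) 4 - 1450 = -192 - 1450 = -1642$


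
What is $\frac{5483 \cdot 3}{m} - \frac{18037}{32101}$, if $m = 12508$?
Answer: $\frac{302422553}{401519308} \approx 0.7532$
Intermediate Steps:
$\frac{5483 \cdot 3}{m} - \frac{18037}{32101} = \frac{5483 \cdot 3}{12508} - \frac{18037}{32101} = 16449 \cdot \frac{1}{12508} - \frac{18037}{32101} = \frac{16449}{12508} - \frac{18037}{32101} = \frac{302422553}{401519308}$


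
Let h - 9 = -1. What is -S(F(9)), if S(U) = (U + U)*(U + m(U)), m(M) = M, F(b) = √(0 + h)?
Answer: -32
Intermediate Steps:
h = 8 (h = 9 - 1 = 8)
F(b) = 2*√2 (F(b) = √(0 + 8) = √8 = 2*√2)
S(U) = 4*U² (S(U) = (U + U)*(U + U) = (2*U)*(2*U) = 4*U²)
-S(F(9)) = -4*(2*√2)² = -4*8 = -1*32 = -32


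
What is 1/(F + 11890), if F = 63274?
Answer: 1/75164 ≈ 1.3304e-5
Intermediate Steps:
1/(F + 11890) = 1/(63274 + 11890) = 1/75164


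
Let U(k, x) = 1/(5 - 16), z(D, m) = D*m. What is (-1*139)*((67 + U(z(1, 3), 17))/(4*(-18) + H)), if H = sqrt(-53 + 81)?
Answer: 1841472/14179 + 51152*sqrt(7)/14179 ≈ 139.42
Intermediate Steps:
H = 2*sqrt(7) (H = sqrt(28) = 2*sqrt(7) ≈ 5.2915)
U(k, x) = -1/11 (U(k, x) = 1/(-11) = -1/11)
(-1*139)*((67 + U(z(1, 3), 17))/(4*(-18) + H)) = (-1*139)*((67 - 1/11)/(4*(-18) + 2*sqrt(7))) = -102304/(11*(-72 + 2*sqrt(7)))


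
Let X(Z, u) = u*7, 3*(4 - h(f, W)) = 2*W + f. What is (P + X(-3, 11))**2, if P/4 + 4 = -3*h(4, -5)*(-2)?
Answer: 42025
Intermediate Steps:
h(f, W) = 4 - 2*W/3 - f/3 (h(f, W) = 4 - (2*W + f)/3 = 4 - (f + 2*W)/3 = 4 + (-2*W/3 - f/3) = 4 - 2*W/3 - f/3)
X(Z, u) = 7*u
P = 128 (P = -16 + 4*(-3*(4 - 2/3*(-5) - 1/3*4)*(-2)) = -16 + 4*(-3*(4 + 10/3 - 4/3)*(-2)) = -16 + 4*(-3*6*(-2)) = -16 + 4*(-18*(-2)) = -16 + 4*36 = -16 + 144 = 128)
(P + X(-3, 11))**2 = (128 + 7*11)**2 = (128 + 77)**2 = 205**2 = 42025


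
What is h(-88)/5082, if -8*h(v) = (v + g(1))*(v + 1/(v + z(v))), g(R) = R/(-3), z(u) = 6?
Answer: -273215/1428768 ≈ -0.19122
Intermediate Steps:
g(R) = -R/3 (g(R) = R*(-⅓) = -R/3)
h(v) = -(-⅓ + v)*(v + 1/(6 + v))/8 (h(v) = -(v - ⅓*1)*(v + 1/(v + 6))/8 = -(v - ⅓)*(v + 1/(6 + v))/8 = -(-⅓ + v)*(v + 1/(6 + v))/8)
h(-88)/5082 = ((1 - 17*(-88)² - 3*(-88)³ + 3*(-88))/(24*(6 - 88)))/5082 = ((1/24)*(1 - 17*7744 - 3*(-681472) - 264)/(-82))*(1/5082) = ((1/24)*(-1/82)*(1 - 131648 + 2044416 - 264))*(1/5082) = ((1/24)*(-1/82)*1912505)*(1/5082) = -1912505/1968*1/5082 = -273215/1428768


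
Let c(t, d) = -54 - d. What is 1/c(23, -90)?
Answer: 1/36 ≈ 0.027778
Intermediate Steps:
1/c(23, -90) = 1/(-54 - 1*(-90)) = 1/(-54 + 90) = 1/36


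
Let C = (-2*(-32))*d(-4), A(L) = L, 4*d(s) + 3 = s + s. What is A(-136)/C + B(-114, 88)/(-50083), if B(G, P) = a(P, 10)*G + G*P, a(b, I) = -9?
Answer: 95413/100166 ≈ 0.95255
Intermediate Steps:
d(s) = -3/4 + s/2 (d(s) = -3/4 + (s + s)/4 = -3/4 + (2*s)/4 = -3/4 + s/2)
C = -176 (C = (-2*(-32))*(-3/4 + (1/2)*(-4)) = 64*(-3/4 - 2) = 64*(-11/4) = -176)
B(G, P) = -9*G + G*P
A(-136)/C + B(-114, 88)/(-50083) = -136/(-176) - 114*(-9 + 88)/(-50083) = -136*(-1/176) - 114*79*(-1/50083) = 17/22 - 9006*(-1/50083) = 17/22 + 9006/50083 = 95413/100166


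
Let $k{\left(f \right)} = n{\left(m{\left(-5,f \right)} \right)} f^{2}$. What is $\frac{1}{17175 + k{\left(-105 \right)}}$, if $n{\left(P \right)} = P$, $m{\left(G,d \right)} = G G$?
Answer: $\frac{1}{292800} \approx 3.4153 \cdot 10^{-6}$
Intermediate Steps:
$m{\left(G,d \right)} = G^{2}$
$k{\left(f \right)} = 25 f^{2}$ ($k{\left(f \right)} = \left(-5\right)^{2} f^{2} = 25 f^{2}$)
$\frac{1}{17175 + k{\left(-105 \right)}} = \frac{1}{17175 + 25 \left(-105\right)^{2}} = \frac{1}{17175 + 25 \cdot 11025} = \frac{1}{17175 + 275625} = \frac{1}{292800}$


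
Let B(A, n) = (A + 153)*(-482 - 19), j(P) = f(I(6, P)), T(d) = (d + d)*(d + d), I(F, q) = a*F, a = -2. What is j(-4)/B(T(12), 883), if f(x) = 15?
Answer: -5/121743 ≈ -4.1070e-5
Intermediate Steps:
I(F, q) = -2*F
T(d) = 4*d² (T(d) = (2*d)*(2*d) = 4*d²)
j(P) = 15
B(A, n) = -76653 - 501*A (B(A, n) = (153 + A)*(-501) = -76653 - 501*A)
j(-4)/B(T(12), 883) = 15/(-76653 - 2004*12²) = 15/(-76653 - 2004*144) = 15/(-76653 - 501*576) = 15/(-76653 - 288576) = 15/(-365229) = 15*(-1/365229) = -5/121743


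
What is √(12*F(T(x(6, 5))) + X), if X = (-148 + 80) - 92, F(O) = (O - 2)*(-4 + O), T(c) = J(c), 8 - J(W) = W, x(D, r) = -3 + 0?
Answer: 2*√149 ≈ 24.413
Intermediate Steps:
x(D, r) = -3
J(W) = 8 - W
T(c) = 8 - c
F(O) = (-4 + O)*(-2 + O) (F(O) = (-2 + O)*(-4 + O) = (-4 + O)*(-2 + O))
X = -160 (X = -68 - 92 = -160)
√(12*F(T(x(6, 5))) + X) = √(12*(8 + (8 - 1*(-3))² - 6*(8 - 1*(-3))) - 160) = √(12*(8 + (8 + 3)² - 6*(8 + 3)) - 160) = √(12*(8 + 11² - 6*11) - 160) = √(12*(8 + 121 - 66) - 160) = √(12*63 - 160) = √(756 - 160) = √596 = 2*√149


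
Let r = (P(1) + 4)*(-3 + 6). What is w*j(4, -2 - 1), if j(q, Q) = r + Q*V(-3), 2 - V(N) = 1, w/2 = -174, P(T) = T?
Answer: -4176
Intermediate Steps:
w = -348 (w = 2*(-174) = -348)
r = 15 (r = (1 + 4)*(-3 + 6) = 5*3 = 15)
V(N) = 1 (V(N) = 2 - 1*1 = 2 - 1 = 1)
j(q, Q) = 15 + Q (j(q, Q) = 15 + Q*1 = 15 + Q)
w*j(4, -2 - 1) = -348*(15 + (-2 - 1)) = -348*(15 - 3) = -348*12 = -4176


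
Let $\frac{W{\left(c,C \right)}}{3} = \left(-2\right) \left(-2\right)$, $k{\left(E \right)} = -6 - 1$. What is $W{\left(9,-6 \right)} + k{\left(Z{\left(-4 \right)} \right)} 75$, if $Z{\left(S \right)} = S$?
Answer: $-513$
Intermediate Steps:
$k{\left(E \right)} = -7$ ($k{\left(E \right)} = -6 - 1 = -7$)
$W{\left(c,C \right)} = 12$ ($W{\left(c,C \right)} = 3 \left(\left(-2\right) \left(-2\right)\right) = 3 \cdot 4 = 12$)
$W{\left(9,-6 \right)} + k{\left(Z{\left(-4 \right)} \right)} 75 = 12 - 525 = -513$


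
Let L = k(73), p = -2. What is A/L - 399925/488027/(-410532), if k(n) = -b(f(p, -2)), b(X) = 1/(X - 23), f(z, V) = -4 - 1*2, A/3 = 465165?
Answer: 8108063617529745145/200350700364 ≈ 4.0469e+7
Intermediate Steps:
A = 1395495 (A = 3*465165 = 1395495)
f(z, V) = -6 (f(z, V) = -4 - 2 = -6)
b(X) = 1/(-23 + X)
k(n) = 1/29 (k(n) = -1/(-23 - 6) = -1/(-29) = -1*(-1/29) = 1/29)
L = 1/29 ≈ 0.034483
A/L - 399925/488027/(-410532) = 1395495/(1/29) - 399925/488027/(-410532) = 1395495*29 - 399925*1/488027*(-1/410532) = 40469355 - 399925/488027*(-1/410532) = 40469355 + 399925/200350700364 = 8108063617529745145/200350700364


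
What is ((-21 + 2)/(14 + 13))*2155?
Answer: -40945/27 ≈ -1516.5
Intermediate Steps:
((-21 + 2)/(14 + 13))*2155 = -19/27*2155 = -40945/27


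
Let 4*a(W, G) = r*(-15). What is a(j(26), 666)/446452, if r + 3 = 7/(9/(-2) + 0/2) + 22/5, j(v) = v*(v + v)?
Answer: 7/5357424 ≈ 1.3066e-6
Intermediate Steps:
j(v) = 2*v**2 (j(v) = v*(2*v) = 2*v**2)
r = -7/45 (r = -3 + (7/(9/(-2) + 0/2) + 22/5) = -3 + (7/(9*(-1/2) + 0*(1/2)) + 22*(1/5)) = -3 + (7/(-9/2 + 0) + 22/5) = -3 + (7/(-9/2) + 22/5) = -3 + (7*(-2/9) + 22/5) = -3 + (-14/9 + 22/5) = -3 + 128/45 = -7/45 ≈ -0.15556)
a(W, G) = 7/12 (a(W, G) = (-7/45*(-15))/4 = (1/4)*(7/3) = 7/12)
a(j(26), 666)/446452 = (7/12)/446452 = (7/12)*(1/446452) = 7/5357424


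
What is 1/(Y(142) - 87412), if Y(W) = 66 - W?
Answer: -1/87488 ≈ -1.1430e-5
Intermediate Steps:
1/(Y(142) - 87412) = 1/((66 - 1*142) - 87412) = 1/((66 - 142) - 87412) = 1/(-76 - 87412) = 1/(-87488) = -1/87488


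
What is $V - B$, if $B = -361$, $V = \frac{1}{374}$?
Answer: $\frac{135015}{374} \approx 361.0$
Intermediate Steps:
$V = \frac{1}{374} \approx 0.0026738$
$V - B = \frac{1}{374} - -361 = \frac{1}{374} + 361 = \frac{135015}{374}$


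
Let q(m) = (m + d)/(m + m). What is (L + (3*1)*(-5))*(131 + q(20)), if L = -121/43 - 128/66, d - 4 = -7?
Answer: -14735371/5676 ≈ -2596.1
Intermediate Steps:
d = -3 (d = 4 - 7 = -3)
L = -6745/1419 (L = -121*1/43 - 128*1/66 = -121/43 - 64/33 = -6745/1419 ≈ -4.7533)
q(m) = (-3 + m)/(2*m) (q(m) = (m - 3)/(m + m) = (-3 + m)/((2*m)) = (-3 + m)*(1/(2*m)) = (-3 + m)/(2*m))
(L + (3*1)*(-5))*(131 + q(20)) = (-6745/1419 + (3*1)*(-5))*(131 + (½)*(-3 + 20)/20) = (-6745/1419 + 3*(-5))*(131 + (½)*(1/20)*17) = (-6745/1419 - 15)*(131 + 17/40) = -28030/1419*5257/40 = -14735371/5676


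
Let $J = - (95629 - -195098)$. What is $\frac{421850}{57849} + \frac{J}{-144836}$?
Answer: $\frac{7083393893}{761692524} \approx 9.2995$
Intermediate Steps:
$J = -290727$ ($J = - (95629 + 195098) = \left(-1\right) 290727 = -290727$)
$\frac{421850}{57849} + \frac{J}{-144836} = \frac{421850}{57849} - \frac{290727}{-144836} = 421850 \cdot \frac{1}{57849} - - \frac{290727}{144836} = \frac{38350}{5259} + \frac{290727}{144836} = \frac{7083393893}{761692524}$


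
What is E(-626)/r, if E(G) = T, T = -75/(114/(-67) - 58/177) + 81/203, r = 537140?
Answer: 182502459/2623924602880 ≈ 6.9553e-5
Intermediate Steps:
T = 182502459/4884992 (T = -75/(114*(-1/67) - 58*1/177) + 81*(1/203) = -75/(-114/67 - 58/177) + 81/203 = -75/(-24064/11859) + 81/203 = -75*(-11859/24064) + 81/203 = 889425/24064 + 81/203 = 182502459/4884992 ≈ 37.360)
E(G) = 182502459/4884992
E(-626)/r = (182502459/4884992)/537140 = (182502459/4884992)*(1/537140) = 182502459/2623924602880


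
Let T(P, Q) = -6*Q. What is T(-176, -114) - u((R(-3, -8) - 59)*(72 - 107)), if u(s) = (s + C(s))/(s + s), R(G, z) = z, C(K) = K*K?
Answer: -489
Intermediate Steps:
C(K) = K**2
u(s) = (s + s**2)/(2*s) (u(s) = (s + s**2)/(s + s) = (s + s**2)/((2*s)) = (s + s**2)*(1/(2*s)) = (s + s**2)/(2*s))
T(-176, -114) - u((R(-3, -8) - 59)*(72 - 107)) = -6*(-114) - (1/2 + ((-8 - 59)*(72 - 107))/2) = 684 - (1/2 + (-67*(-35))/2) = 684 - (1/2 + (1/2)*2345) = 684 - (1/2 + 2345/2) = 684 - 1*1173 = 684 - 1173 = -489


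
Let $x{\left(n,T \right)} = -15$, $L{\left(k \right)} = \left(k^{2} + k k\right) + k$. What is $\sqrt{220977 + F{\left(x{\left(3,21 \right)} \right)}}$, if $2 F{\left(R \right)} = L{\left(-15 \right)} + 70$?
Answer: $\frac{17 \sqrt{3062}}{2} \approx 470.35$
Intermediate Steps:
$L{\left(k \right)} = k + 2 k^{2}$ ($L{\left(k \right)} = \left(k^{2} + k^{2}\right) + k = 2 k^{2} + k = k + 2 k^{2}$)
$F{\left(R \right)} = \frac{505}{2}$ ($F{\left(R \right)} = \frac{- 15 \left(1 + 2 \left(-15\right)\right) + 70}{2} = \frac{- 15 \left(1 - 30\right) + 70}{2} = \frac{\left(-15\right) \left(-29\right) + 70}{2} = \frac{435 + 70}{2} = \frac{1}{2} \cdot 505 = \frac{505}{2}$)
$\sqrt{220977 + F{\left(x{\left(3,21 \right)} \right)}} = \sqrt{220977 + \frac{505}{2}} = \sqrt{\frac{442459}{2}} = \frac{17 \sqrt{3062}}{2}$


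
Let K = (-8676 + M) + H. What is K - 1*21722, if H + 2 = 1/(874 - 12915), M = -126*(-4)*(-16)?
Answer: -463145025/12041 ≈ -38464.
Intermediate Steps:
M = -8064 (M = -21*(-24)*(-16) = 504*(-16) = -8064)
H = -24083/12041 (H = -2 + 1/(874 - 12915) = -2 + 1/(-12041) = -2 - 1/12041 = -24083/12041 ≈ -2.0001)
K = -201590423/12041 (K = (-8676 - 8064) - 24083/12041 = -16740 - 24083/12041 = -201590423/12041 ≈ -16742.)
K - 1*21722 = -201590423/12041 - 1*21722 = -201590423/12041 - 21722 = -463145025/12041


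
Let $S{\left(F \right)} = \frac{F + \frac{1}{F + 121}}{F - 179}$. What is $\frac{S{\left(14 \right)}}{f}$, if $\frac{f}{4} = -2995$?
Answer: $\frac{1891}{266854500} \approx 7.0863 \cdot 10^{-6}$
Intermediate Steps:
$f = -11980$ ($f = 4 \left(-2995\right) = -11980$)
$S{\left(F \right)} = \frac{F + \frac{1}{121 + F}}{-179 + F}$
$\frac{S{\left(14 \right)}}{f} = \frac{\frac{1}{-21659 + 14^{2} - 812} \left(1 + 14^{2} + 121 \cdot 14\right)}{-11980} = \frac{1 + 196 + 1694}{-21659 + 196 - 812} \left(- \frac{1}{11980}\right) = \frac{1}{-22275} \cdot 1891 \left(- \frac{1}{11980}\right) = \left(- \frac{1}{22275}\right) 1891 \left(- \frac{1}{11980}\right) = \left(- \frac{1891}{22275}\right) \left(- \frac{1}{11980}\right) = \frac{1891}{266854500}$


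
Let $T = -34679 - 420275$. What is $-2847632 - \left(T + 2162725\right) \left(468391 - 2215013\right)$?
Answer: $2982827551930$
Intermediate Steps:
$T = -454954$
$-2847632 - \left(T + 2162725\right) \left(468391 - 2215013\right) = -2847632 - \left(-454954 + 2162725\right) \left(468391 - 2215013\right) = -2847632 - 1707771 \left(-1746622\right) = -2847632 - -2982830399562 = -2847632 + 2982830399562 = 2982827551930$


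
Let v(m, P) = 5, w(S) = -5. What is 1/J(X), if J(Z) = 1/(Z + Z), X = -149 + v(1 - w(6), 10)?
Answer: -288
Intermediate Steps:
X = -144 (X = -149 + 5 = -144)
J(Z) = 1/(2*Z)
1/J(X) = 1/((½)/(-144)) = 1/((½)*(-1/144)) = 1/(-1/288) = -288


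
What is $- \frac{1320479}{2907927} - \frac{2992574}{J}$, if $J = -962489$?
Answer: $\frac{675567292897}{254440704573} \approx 2.6551$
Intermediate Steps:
$- \frac{1320479}{2907927} - \frac{2992574}{J} = - \frac{1320479}{2907927} - \frac{2992574}{-962489} = \left(-1320479\right) \frac{1}{2907927} - - \frac{2992574}{962489} = - \frac{1320479}{2907927} + \frac{2992574}{962489} = \frac{675567292897}{254440704573}$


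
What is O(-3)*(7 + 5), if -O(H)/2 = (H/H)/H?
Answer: 8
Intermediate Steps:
O(H) = -2/H (O(H) = -2*H/H/H = -2/H)
O(-3)*(7 + 5) = (-2/(-3))*(7 + 5) = -2*(-1/3)*12 = (2/3)*12 = 8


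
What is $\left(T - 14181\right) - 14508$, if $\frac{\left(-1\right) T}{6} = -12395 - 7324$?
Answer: $89625$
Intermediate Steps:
$T = 118314$ ($T = - 6 \left(-12395 - 7324\right) = \left(-6\right) \left(-19719\right) = 118314$)
$\left(T - 14181\right) - 14508 = \left(118314 - 14181\right) - 14508 = 104133 - 14508 = 89625$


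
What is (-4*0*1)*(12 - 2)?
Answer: 0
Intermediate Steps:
(-4*0*1)*(12 - 2) = (0*1)*10 = 0*10 = 0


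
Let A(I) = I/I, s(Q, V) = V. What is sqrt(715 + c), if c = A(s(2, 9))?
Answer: 2*sqrt(179) ≈ 26.758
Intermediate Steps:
A(I) = 1
c = 1
sqrt(715 + c) = sqrt(715 + 1) = sqrt(716) = 2*sqrt(179)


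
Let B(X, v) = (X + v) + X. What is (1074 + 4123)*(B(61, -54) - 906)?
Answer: -4355086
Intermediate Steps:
B(X, v) = v + 2*X
(1074 + 4123)*(B(61, -54) - 906) = (1074 + 4123)*((-54 + 2*61) - 906) = 5197*((-54 + 122) - 906) = 5197*(68 - 906) = 5197*(-838) = -4355086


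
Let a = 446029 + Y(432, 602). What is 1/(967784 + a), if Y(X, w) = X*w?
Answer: 1/1673877 ≈ 5.9742e-7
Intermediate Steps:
a = 706093 (a = 446029 + 432*602 = 446029 + 260064 = 706093)
1/(967784 + a) = 1/(967784 + 706093) = 1/1673877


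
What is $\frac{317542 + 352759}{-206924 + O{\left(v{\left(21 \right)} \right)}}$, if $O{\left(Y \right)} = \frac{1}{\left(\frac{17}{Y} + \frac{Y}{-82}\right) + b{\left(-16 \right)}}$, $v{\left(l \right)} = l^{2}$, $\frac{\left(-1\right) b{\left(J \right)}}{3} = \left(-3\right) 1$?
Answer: $- \frac{88728413671}{27390700642} \approx -3.2394$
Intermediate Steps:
$b{\left(J \right)} = 9$ ($b{\left(J \right)} = - 3 \left(\left(-3\right) 1\right) = \left(-3\right) \left(-3\right) = 9$)
$O{\left(Y \right)} = \frac{1}{9 + \frac{17}{Y} - \frac{Y}{82}}$ ($O{\left(Y \right)} = \frac{1}{\left(\frac{17}{Y} + \frac{Y}{-82}\right) + 9} = \frac{1}{\left(\frac{17}{Y} + Y \left(- \frac{1}{82}\right)\right) + 9} = \frac{1}{\left(\frac{17}{Y} - \frac{Y}{82}\right) + 9} = \frac{1}{9 + \frac{17}{Y} - \frac{Y}{82}}$)
$\frac{317542 + 352759}{-206924 + O{\left(v{\left(21 \right)} \right)}} = \frac{317542 + 352759}{-206924 + \frac{82 \cdot 21^{2}}{1394 - \left(21^{2}\right)^{2} + 738 \cdot 21^{2}}} = \frac{670301}{-206924 + 82 \cdot 441 \frac{1}{1394 - 441^{2} + 738 \cdot 441}} = \frac{670301}{-206924 + 82 \cdot 441 \frac{1}{1394 - 194481 + 325458}} = \frac{670301}{-206924 + 82 \cdot 441 \cdot \frac{1}{132371}} = \frac{670301}{-206924 + \frac{36162}{132371}} = \frac{670301}{- \frac{27390700642}{132371}} = 670301 \left(- \frac{132371}{27390700642}\right) = - \frac{88728413671}{27390700642}$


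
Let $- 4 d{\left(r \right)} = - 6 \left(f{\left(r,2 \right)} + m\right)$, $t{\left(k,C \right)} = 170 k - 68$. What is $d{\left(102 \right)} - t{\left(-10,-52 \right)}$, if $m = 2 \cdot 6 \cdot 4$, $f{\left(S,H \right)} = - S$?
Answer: $1687$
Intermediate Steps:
$m = 48$ ($m = 12 \cdot 4 = 48$)
$t{\left(k,C \right)} = -68 + 170 k$
$d{\left(r \right)} = 72 - \frac{3 r}{2}$ ($d{\left(r \right)} = - \frac{\left(-6\right) \left(- r + 48\right)}{4} = - \frac{\left(-6\right) \left(48 - r\right)}{4} = - \frac{-288 + 6 r}{4} = 72 - \frac{3 r}{2}$)
$d{\left(102 \right)} - t{\left(-10,-52 \right)} = \left(72 - 153\right) - \left(-68 + 170 \left(-10\right)\right) = \left(72 - 153\right) - \left(-68 - 1700\right) = -81 - -1768 = -81 + 1768 = 1687$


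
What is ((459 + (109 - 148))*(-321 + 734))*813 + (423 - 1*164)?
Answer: 141023239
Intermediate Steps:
((459 + (109 - 148))*(-321 + 734))*813 + (423 - 1*164) = ((459 - 39)*413)*813 + (423 - 164) = (420*413)*813 + 259 = 173460*813 + 259 = 141022980 + 259 = 141023239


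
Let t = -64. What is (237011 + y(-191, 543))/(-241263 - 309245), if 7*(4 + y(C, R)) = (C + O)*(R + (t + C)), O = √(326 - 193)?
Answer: -1604041/3853556 - 72*√133/963389 ≈ -0.41711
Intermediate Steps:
O = √133 ≈ 11.533
y(C, R) = -4 + (C + √133)*(-64 + C + R)/7 (y(C, R) = -4 + ((C + √133)*(R + (-64 + C)))/7 = -4 + ((C + √133)*(-64 + C + R))/7 = -4 + (C + √133)*(-64 + C + R)/7)
(237011 + y(-191, 543))/(-241263 - 309245) = (237011 + (-4 - 64/7*(-191) - 64*√133/7 + (⅐)*(-191)² + (⅐)*(-191)*543 + (⅐)*(-191)*√133 + (⅐)*543*√133))/(-241263 - 309245) = (237011 + (-4 + 12224/7 - 64*√133/7 + (⅐)*36481 - 103713/7 - 191*√133/7 + 543*√133/7))/(-550508) = (237011 + (-4 + 12224/7 - 64*√133/7 + 36481/7 - 103713/7 - 191*√133/7 + 543*√133/7))*(-1/550508) = (237011 + (-55036/7 + 288*√133/7))*(-1/550508) = (1604041/7 + 288*√133/7)*(-1/550508) = -1604041/3853556 - 72*√133/963389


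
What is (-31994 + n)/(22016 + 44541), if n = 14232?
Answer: -17762/66557 ≈ -0.26687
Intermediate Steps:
(-31994 + n)/(22016 + 44541) = (-31994 + 14232)/(22016 + 44541) = -17762/66557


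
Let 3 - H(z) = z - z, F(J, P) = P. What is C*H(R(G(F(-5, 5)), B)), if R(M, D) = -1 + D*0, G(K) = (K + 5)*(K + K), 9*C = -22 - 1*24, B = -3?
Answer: -46/3 ≈ -15.333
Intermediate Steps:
C = -46/9 (C = (-22 - 1*24)/9 = (-22 - 24)/9 = (⅑)*(-46) = -46/9 ≈ -5.1111)
G(K) = 2*K*(5 + K) (G(K) = (5 + K)*(2*K) = 2*K*(5 + K))
R(M, D) = -1 (R(M, D) = -1 + 0 = -1)
H(z) = 3 (H(z) = 3 - (z - z) = 3 - 1*0 = 3 + 0 = 3)
C*H(R(G(F(-5, 5)), B)) = -46/9*3 = -46/3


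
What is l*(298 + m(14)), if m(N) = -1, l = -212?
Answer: -62964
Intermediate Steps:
l*(298 + m(14)) = -212*(298 - 1) = -212*297 = -62964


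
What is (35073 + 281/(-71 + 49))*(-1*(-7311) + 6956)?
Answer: 1000408525/2 ≈ 5.0020e+8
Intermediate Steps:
(35073 + 281/(-71 + 49))*(-1*(-7311) + 6956) = (35073 + 281/(-22))*(7311 + 6956) = (35073 - 1/22*281)*14267 = (35073 - 281/22)*14267 = (771325/22)*14267 = 1000408525/2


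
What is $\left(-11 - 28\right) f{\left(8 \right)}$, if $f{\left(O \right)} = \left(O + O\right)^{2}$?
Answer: $-9984$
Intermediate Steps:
$f{\left(O \right)} = 4 O^{2}$ ($f{\left(O \right)} = \left(2 O\right)^{2} = 4 O^{2}$)
$\left(-11 - 28\right) f{\left(8 \right)} = \left(-11 - 28\right) 4 \cdot 8^{2} = - 39 \cdot 4 \cdot 64 = \left(-39\right) 256 = -9984$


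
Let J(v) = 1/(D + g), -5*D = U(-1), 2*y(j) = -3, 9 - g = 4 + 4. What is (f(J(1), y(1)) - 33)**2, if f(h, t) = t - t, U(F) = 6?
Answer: 1089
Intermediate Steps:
g = 1 (g = 9 - (4 + 4) = 9 - 1*8 = 9 - 8 = 1)
y(j) = -3/2 (y(j) = (1/2)*(-3) = -3/2)
D = -6/5 (D = -1/5*6 = -6/5 ≈ -1.2000)
J(v) = -5 (J(v) = 1/(-6/5 + 1) = 1/(-1/5) = -5)
f(h, t) = 0
(f(J(1), y(1)) - 33)**2 = (0 - 33)**2 = (-33)**2 = 1089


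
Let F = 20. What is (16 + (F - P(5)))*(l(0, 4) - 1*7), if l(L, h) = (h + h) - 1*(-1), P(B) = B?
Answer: 62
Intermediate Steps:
l(L, h) = 1 + 2*h (l(L, h) = 2*h + 1 = 1 + 2*h)
(16 + (F - P(5)))*(l(0, 4) - 1*7) = (16 + (20 - 1*5))*((1 + 2*4) - 1*7) = (16 + (20 - 5))*((1 + 8) - 7) = (16 + 15)*(9 - 7) = 31*2 = 62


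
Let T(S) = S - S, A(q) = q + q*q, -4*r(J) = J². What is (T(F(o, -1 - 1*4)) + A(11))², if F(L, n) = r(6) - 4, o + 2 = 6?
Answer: 17424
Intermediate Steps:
r(J) = -J²/4
A(q) = q + q²
o = 4 (o = -2 + 6 = 4)
F(L, n) = -13 (F(L, n) = -¼*6² - 4 = -¼*36 - 4 = -9 - 4 = -13)
T(S) = 0
(T(F(o, -1 - 1*4)) + A(11))² = (0 + 11*(1 + 11))² = (0 + 11*12)² = (0 + 132)² = 132² = 17424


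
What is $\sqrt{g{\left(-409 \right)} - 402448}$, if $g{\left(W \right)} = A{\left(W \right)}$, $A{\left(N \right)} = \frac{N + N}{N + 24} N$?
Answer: $\frac{i \sqrt{59781661170}}{385} \approx 635.07 i$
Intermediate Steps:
$A{\left(N \right)} = \frac{2 N^{2}}{24 + N}$ ($A{\left(N \right)} = \frac{2 N}{24 + N} N = \frac{2 N^{2}}{24 + N}$)
$g{\left(W \right)} = \frac{2 W^{2}}{24 + W}$
$\sqrt{g{\left(-409 \right)} - 402448} = \sqrt{\frac{2 \left(-409\right)^{2}}{24 - 409} - 402448} = \sqrt{2 \cdot 167281 \frac{1}{-385} - 402448} = \sqrt{2 \cdot 167281 \left(- \frac{1}{385}\right) - 402448} = \sqrt{- \frac{334562}{385} - 402448} = \sqrt{- \frac{155277042}{385}} = \frac{i \sqrt{59781661170}}{385}$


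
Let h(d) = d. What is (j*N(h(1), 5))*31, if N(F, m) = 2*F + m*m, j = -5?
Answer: -4185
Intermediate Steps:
N(F, m) = m² + 2*F (N(F, m) = 2*F + m² = m² + 2*F)
(j*N(h(1), 5))*31 = -5*(5² + 2*1)*31 = -5*(25 + 2)*31 = -5*27*31 = -135*31 = -4185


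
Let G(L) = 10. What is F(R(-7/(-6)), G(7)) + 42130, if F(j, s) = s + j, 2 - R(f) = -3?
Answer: 42145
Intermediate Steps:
R(f) = 5 (R(f) = 2 - 1*(-3) = 2 + 3 = 5)
F(j, s) = j + s
F(R(-7/(-6)), G(7)) + 42130 = (5 + 10) + 42130 = 15 + 42130 = 42145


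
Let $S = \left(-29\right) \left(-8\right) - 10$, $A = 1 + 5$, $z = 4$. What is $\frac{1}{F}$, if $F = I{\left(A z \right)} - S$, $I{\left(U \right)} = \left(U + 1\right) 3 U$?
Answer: $\frac{1}{1578} \approx 0.00063371$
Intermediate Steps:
$A = 6$
$I{\left(U \right)} = 3 U \left(1 + U\right)$ ($I{\left(U \right)} = \left(1 + U\right) 3 U = 3 U \left(1 + U\right)$)
$S = 222$ ($S = 232 - 10 = 222$)
$F = 1578$ ($F = 3 \cdot 6 \cdot 4 \left(1 + 6 \cdot 4\right) - 222 = 3 \cdot 24 \left(1 + 24\right) - 222 = 3 \cdot 24 \cdot 25 - 222 = 1800 - 222 = 1578$)
$\frac{1}{F} = \frac{1}{1578}$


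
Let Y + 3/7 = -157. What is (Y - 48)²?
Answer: 2067844/49 ≈ 42201.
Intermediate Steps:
Y = -1102/7 (Y = -3/7 - 157 = -1102/7 ≈ -157.43)
(Y - 48)² = (-1102/7 - 48)² = (-1438/7)² = 2067844/49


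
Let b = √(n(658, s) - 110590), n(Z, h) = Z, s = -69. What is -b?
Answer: -2*I*√27483 ≈ -331.56*I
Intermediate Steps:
b = 2*I*√27483 (b = √(658 - 110590) = √(-109932) = 2*I*√27483 ≈ 331.56*I)
-b = -2*I*√27483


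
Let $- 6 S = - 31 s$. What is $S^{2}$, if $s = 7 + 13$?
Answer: $\frac{96100}{9} \approx 10678.0$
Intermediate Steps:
$s = 20$
$S = \frac{310}{3}$ ($S = - \frac{\left(-31\right) 20}{6} = \left(- \frac{1}{6}\right) \left(-620\right) = \frac{310}{3} \approx 103.33$)
$S^{2} = \left(\frac{310}{3}\right)^{2} = \frac{96100}{9}$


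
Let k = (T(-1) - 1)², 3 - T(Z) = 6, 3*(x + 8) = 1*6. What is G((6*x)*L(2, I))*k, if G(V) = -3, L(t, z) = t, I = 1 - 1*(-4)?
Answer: -48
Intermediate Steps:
I = 5 (I = 1 + 4 = 5)
x = -6 (x = -8 + (1*6)/3 = -8 + (⅓)*6 = -8 + 2 = -6)
T(Z) = -3 (T(Z) = 3 - 1*6 = 3 - 6 = -3)
k = 16 (k = (-3 - 1)² = (-4)² = 16)
G((6*x)*L(2, I))*k = -3*16 = -48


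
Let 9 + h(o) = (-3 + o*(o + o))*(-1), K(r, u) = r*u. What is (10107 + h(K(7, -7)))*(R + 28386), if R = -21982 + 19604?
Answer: 137816392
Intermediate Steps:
h(o) = -6 - 2*o**2 (h(o) = -9 + (-3 + o*(o + o))*(-1) = -9 + (-3 + o*(2*o))*(-1) = -9 + (-3 + 2*o**2)*(-1) = -9 + (3 - 2*o**2) = -6 - 2*o**2)
R = -2378
(10107 + h(K(7, -7)))*(R + 28386) = (10107 + (-6 - 2*(7*(-7))**2))*(-2378 + 28386) = (10107 + (-6 - 2*(-49)**2))*26008 = (10107 + (-6 - 2*2401))*26008 = (10107 + (-6 - 4802))*26008 = (10107 - 4808)*26008 = 5299*26008 = 137816392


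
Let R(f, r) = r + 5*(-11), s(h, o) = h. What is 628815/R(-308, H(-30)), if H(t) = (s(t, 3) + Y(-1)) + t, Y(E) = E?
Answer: -628815/116 ≈ -5420.8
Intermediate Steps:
H(t) = -1 + 2*t (H(t) = (t - 1) + t = (-1 + t) + t = -1 + 2*t)
R(f, r) = -55 + r (R(f, r) = r - 55 = -55 + r)
628815/R(-308, H(-30)) = 628815/(-55 + (-1 + 2*(-30))) = 628815/(-55 + (-1 - 60)) = 628815/(-55 - 61) = 628815/(-116) = 628815*(-1/116) = -628815/116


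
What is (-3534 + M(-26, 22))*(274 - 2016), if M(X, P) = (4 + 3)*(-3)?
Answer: 6192810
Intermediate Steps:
M(X, P) = -21 (M(X, P) = 7*(-3) = -21)
(-3534 + M(-26, 22))*(274 - 2016) = (-3534 - 21)*(274 - 2016) = -3555*(-1742) = 6192810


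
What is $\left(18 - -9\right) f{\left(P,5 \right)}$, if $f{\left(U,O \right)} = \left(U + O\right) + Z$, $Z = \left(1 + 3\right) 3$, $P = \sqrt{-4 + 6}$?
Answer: $459 + 27 \sqrt{2} \approx 497.18$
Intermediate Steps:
$P = \sqrt{2} \approx 1.4142$
$Z = 12$ ($Z = 4 \cdot 3 = 12$)
$f{\left(U,O \right)} = 12 + O + U$ ($f{\left(U,O \right)} = \left(U + O\right) + 12 = \left(O + U\right) + 12 = 12 + O + U$)
$\left(18 - -9\right) f{\left(P,5 \right)} = \left(18 - -9\right) \left(12 + 5 + \sqrt{2}\right) = \left(18 + 9\right) \left(17 + \sqrt{2}\right) = 27 \left(17 + \sqrt{2}\right) = 459 + 27 \sqrt{2}$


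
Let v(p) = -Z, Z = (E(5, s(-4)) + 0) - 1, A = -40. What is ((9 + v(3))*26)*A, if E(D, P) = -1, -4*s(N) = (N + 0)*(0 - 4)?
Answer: -11440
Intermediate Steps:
s(N) = N (s(N) = -(N + 0)*(0 - 4)/4 = -N*(-4)/4 = -(-1)*N = N)
Z = -2 (Z = (-1 + 0) - 1 = -1 - 1 = -2)
v(p) = 2 (v(p) = -1*(-2) = 2)
((9 + v(3))*26)*A = ((9 + 2)*26)*(-40) = (11*26)*(-40) = 286*(-40) = -11440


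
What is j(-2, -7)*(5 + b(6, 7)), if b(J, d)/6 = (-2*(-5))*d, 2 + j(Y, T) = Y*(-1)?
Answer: 0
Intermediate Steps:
j(Y, T) = -2 - Y (j(Y, T) = -2 + Y*(-1) = -2 - Y)
b(J, d) = 60*d (b(J, d) = 6*((-2*(-5))*d) = 6*(10*d) = 60*d)
j(-2, -7)*(5 + b(6, 7)) = (-2 - 1*(-2))*(5 + 60*7) = (-2 + 2)*(5 + 420) = 0*425 = 0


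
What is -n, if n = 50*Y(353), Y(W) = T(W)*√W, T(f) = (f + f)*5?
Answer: -176500*√353 ≈ -3.3161e+6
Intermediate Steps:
T(f) = 10*f (T(f) = (2*f)*5 = 10*f)
Y(W) = 10*W^(3/2) (Y(W) = (10*W)*√W = 10*W^(3/2))
n = 176500*√353 (n = 50*(10*353^(3/2)) = 50*(10*(353*√353)) = 50*(3530*√353) = 176500*√353 ≈ 3.3161e+6)
-n = -176500*√353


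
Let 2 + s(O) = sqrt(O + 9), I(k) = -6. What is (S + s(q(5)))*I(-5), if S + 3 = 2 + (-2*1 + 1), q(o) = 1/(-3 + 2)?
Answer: 24 - 12*sqrt(2) ≈ 7.0294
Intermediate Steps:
q(o) = -1 (q(o) = 1/(-1) = -1)
S = -2 (S = -3 + (2 + (-2*1 + 1)) = -3 + (2 + (-2 + 1)) = -3 + (2 - 1) = -3 + 1 = -2)
s(O) = -2 + sqrt(9 + O) (s(O) = -2 + sqrt(O + 9) = -2 + sqrt(9 + O))
(S + s(q(5)))*I(-5) = (-2 + (-2 + sqrt(9 - 1)))*(-6) = (-2 + (-2 + sqrt(8)))*(-6) = (-2 + (-2 + 2*sqrt(2)))*(-6) = (-4 + 2*sqrt(2))*(-6) = 24 - 12*sqrt(2)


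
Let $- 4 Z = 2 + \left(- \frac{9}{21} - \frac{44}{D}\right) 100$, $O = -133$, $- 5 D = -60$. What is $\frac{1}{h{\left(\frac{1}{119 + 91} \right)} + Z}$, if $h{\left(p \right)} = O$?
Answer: $- \frac{42}{1307} \approx -0.032135$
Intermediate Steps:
$D = 12$ ($D = \left(- \frac{1}{5}\right) \left(-60\right) = 12$)
$h{\left(p \right)} = -133$
$Z = \frac{4279}{42}$ ($Z = - \frac{2 + \left(- \frac{9}{21} - \frac{44}{12}\right) 100}{4} = - \frac{2 + \left(\left(-9\right) \frac{1}{21} - \frac{11}{3}\right) 100}{4} = - \frac{2 + \left(- \frac{3}{7} - \frac{11}{3}\right) 100}{4} = - \frac{2 - \frac{8600}{21}}{4} = \left(- \frac{1}{4}\right) \left(- \frac{8558}{21}\right) = \frac{4279}{42} \approx 101.88$)
$\frac{1}{h{\left(\frac{1}{119 + 91} \right)} + Z} = \frac{1}{-133 + \frac{4279}{42}} = \frac{1}{- \frac{1307}{42}} = - \frac{42}{1307}$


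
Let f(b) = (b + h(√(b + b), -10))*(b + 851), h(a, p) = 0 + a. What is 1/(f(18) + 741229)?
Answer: 1/762085 ≈ 1.3122e-6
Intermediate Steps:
h(a, p) = a
f(b) = (851 + b)*(b + √2*√b) (f(b) = (b + √(b + b))*(b + 851) = (b + √(2*b))*(851 + b) = (b + √2*√b)*(851 + b) = (851 + b)*(b + √2*√b))
1/(f(18) + 741229) = 1/((18² + 851*18 + √2*18^(3/2) + 851*√2*√18) + 741229) = 1/((324 + 15318 + √2*(54*√2) + 851*√2*(3*√2)) + 741229) = 1/((324 + 15318 + 108 + 5106) + 741229) = 1/(20856 + 741229) = 1/762085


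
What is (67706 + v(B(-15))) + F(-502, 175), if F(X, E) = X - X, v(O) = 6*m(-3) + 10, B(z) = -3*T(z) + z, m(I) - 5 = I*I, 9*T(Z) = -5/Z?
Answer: 67800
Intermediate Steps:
T(Z) = -5/(9*Z) (T(Z) = (-5/Z)/9 = -5/(9*Z))
m(I) = 5 + I² (m(I) = 5 + I*I = 5 + I²)
B(z) = z + 5/(3*z) (B(z) = -(-5)/(3*z) + z = 5/(3*z) + z = z + 5/(3*z))
v(O) = 94 (v(O) = 6*(5 + (-3)²) + 10 = 6*(5 + 9) + 10 = 6*14 + 10 = 84 + 10 = 94)
F(X, E) = 0
(67706 + v(B(-15))) + F(-502, 175) = (67706 + 94) + 0 = 67800 + 0 = 67800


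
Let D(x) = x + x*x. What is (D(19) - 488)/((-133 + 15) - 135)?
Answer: 108/253 ≈ 0.42688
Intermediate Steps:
D(x) = x + x²
(D(19) - 488)/((-133 + 15) - 135) = (19*(1 + 19) - 488)/((-133 + 15) - 135) = (19*20 - 488)/(-118 - 135) = (380 - 488)/(-253) = -108*(-1/253) = 108/253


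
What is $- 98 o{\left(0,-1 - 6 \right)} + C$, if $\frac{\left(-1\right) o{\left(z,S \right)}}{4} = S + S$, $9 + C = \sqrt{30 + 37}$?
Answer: $-5497 + \sqrt{67} \approx -5488.8$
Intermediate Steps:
$C = -9 + \sqrt{67}$ ($C = -9 + \sqrt{30 + 37} = -9 + \sqrt{67} \approx -0.81465$)
$o{\left(z,S \right)} = - 8 S$ ($o{\left(z,S \right)} = - 4 \left(S + S\right) = - 4 \cdot 2 S = - 8 S$)
$- 98 o{\left(0,-1 - 6 \right)} + C = - 98 \left(- 8 \left(-1 - 6\right)\right) - \left(9 - \sqrt{67}\right) = - 98 \left(\left(-8\right) \left(-7\right)\right) - \left(9 - \sqrt{67}\right) = \left(-98\right) 56 - \left(9 - \sqrt{67}\right) = -5488 - \left(9 - \sqrt{67}\right) = -5497 + \sqrt{67}$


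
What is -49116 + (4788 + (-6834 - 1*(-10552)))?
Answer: -40610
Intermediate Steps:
-49116 + (4788 + (-6834 - 1*(-10552))) = -49116 + (4788 + (-6834 + 10552)) = -49116 + (4788 + 3718) = -49116 + 8506 = -40610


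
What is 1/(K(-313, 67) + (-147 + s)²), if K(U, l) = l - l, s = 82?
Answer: 1/4225 ≈ 0.00023669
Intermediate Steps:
K(U, l) = 0
1/(K(-313, 67) + (-147 + s)²) = 1/(0 + (-147 + 82)²) = 1/(0 + (-65)²) = 1/(0 + 4225) = 1/4225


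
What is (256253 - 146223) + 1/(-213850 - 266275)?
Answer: 52828153749/480125 ≈ 1.1003e+5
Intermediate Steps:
(256253 - 146223) + 1/(-213850 - 266275) = 110030 + 1/(-480125) = 110030 - 1/480125 = 52828153749/480125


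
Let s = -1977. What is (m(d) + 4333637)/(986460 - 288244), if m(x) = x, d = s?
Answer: 1082915/174554 ≈ 6.2039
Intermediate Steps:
d = -1977
(m(d) + 4333637)/(986460 - 288244) = (-1977 + 4333637)/(986460 - 288244) = 4331660/698216 = 4331660*(1/698216) = 1082915/174554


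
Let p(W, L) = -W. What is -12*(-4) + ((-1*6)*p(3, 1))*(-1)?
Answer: 30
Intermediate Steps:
-12*(-4) + ((-1*6)*p(3, 1))*(-1) = -12*(-4) + ((-1*6)*(-1*3))*(-1) = 48 - 6*(-3)*(-1) = 48 + 18*(-1) = 48 - 18 = 30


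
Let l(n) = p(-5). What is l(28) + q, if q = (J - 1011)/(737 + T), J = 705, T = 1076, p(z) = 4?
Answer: 6946/1813 ≈ 3.8312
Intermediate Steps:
l(n) = 4
q = -306/1813 (q = (705 - 1011)/(737 + 1076) = -306/1813 ≈ -0.16878)
l(28) + q = 4 - 306/1813 = 6946/1813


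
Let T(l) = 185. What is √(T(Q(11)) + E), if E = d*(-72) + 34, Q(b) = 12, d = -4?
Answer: 13*√3 ≈ 22.517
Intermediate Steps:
E = 322 (E = -4*(-72) + 34 = 288 + 34 = 322)
√(T(Q(11)) + E) = √(185 + 322) = √507 = 13*√3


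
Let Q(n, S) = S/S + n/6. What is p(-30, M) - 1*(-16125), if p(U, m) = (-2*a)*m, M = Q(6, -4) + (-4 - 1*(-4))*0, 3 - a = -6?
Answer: 16089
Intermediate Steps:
Q(n, S) = 1 + n/6 (Q(n, S) = 1 + n*(⅙) = 1 + n/6)
a = 9 (a = 3 - 1*(-6) = 3 + 6 = 9)
M = 2 (M = (1 + (⅙)*6) + (-4 - 1*(-4))*0 = (1 + 1) + (-4 + 4)*0 = 2 + 0*0 = 2 + 0 = 2)
p(U, m) = -18*m (p(U, m) = (-2*9)*m = -18*m)
p(-30, M) - 1*(-16125) = -18*2 - 1*(-16125) = -36 + 16125 = 16089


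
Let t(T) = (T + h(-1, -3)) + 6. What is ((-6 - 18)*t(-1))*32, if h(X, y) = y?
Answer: -1536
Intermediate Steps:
t(T) = 3 + T (t(T) = (T - 3) + 6 = (-3 + T) + 6 = 3 + T)
((-6 - 18)*t(-1))*32 = ((-6 - 18)*(3 - 1))*32 = -24*2*32 = -48*32 = -1536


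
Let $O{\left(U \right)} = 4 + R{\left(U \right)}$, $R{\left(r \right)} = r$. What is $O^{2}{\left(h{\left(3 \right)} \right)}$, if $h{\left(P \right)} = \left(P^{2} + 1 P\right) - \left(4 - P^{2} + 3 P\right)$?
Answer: $144$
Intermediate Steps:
$h{\left(P \right)} = -4 - 2 P + 2 P^{2}$ ($h{\left(P \right)} = \left(P^{2} + P\right) - \left(4 - P^{2} + 3 P\right) = \left(P + P^{2}\right) - \left(4 - P^{2} + 3 P\right) = -4 - 2 P + 2 P^{2}$)
$O{\left(U \right)} = 4 + U$
$O^{2}{\left(h{\left(3 \right)} \right)} = \left(4 - \left(10 - 18\right)\right)^{2} = \left(4 - -8\right)^{2} = \left(4 + 8\right)^{2} = 12^{2} = 144$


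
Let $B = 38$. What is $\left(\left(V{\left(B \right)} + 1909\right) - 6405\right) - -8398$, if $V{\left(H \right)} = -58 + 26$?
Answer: $3870$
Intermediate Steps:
$V{\left(H \right)} = -32$
$\left(\left(V{\left(B \right)} + 1909\right) - 6405\right) - -8398 = \left(\left(-32 + 1909\right) - 6405\right) - -8398 = \left(1877 - 6405\right) + 8398 = -4528 + 8398 = 3870$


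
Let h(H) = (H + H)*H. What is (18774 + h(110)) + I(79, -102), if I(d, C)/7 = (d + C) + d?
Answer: 43366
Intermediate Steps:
h(H) = 2*H**2 (h(H) = (2*H)*H = 2*H**2)
I(d, C) = 7*C + 14*d (I(d, C) = 7*((d + C) + d) = 7*((C + d) + d) = 7*(C + 2*d) = 7*C + 14*d)
(18774 + h(110)) + I(79, -102) = (18774 + 2*110**2) + (7*(-102) + 14*79) = (18774 + 2*12100) + (-714 + 1106) = (18774 + 24200) + 392 = 42974 + 392 = 43366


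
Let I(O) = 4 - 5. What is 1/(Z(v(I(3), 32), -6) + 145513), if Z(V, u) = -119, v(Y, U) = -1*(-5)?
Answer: 1/145394 ≈ 6.8779e-6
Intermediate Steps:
I(O) = -1
v(Y, U) = 5
1/(Z(v(I(3), 32), -6) + 145513) = 1/(-119 + 145513) = 1/145394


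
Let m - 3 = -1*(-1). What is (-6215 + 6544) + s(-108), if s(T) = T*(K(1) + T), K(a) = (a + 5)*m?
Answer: 9401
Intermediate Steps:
m = 4 (m = 3 - 1*(-1) = 3 + 1 = 4)
K(a) = 20 + 4*a (K(a) = (a + 5)*4 = (5 + a)*4 = 20 + 4*a)
s(T) = T*(24 + T) (s(T) = T*((20 + 4*1) + T) = T*((20 + 4) + T) = T*(24 + T))
(-6215 + 6544) + s(-108) = (-6215 + 6544) - 108*(24 - 108) = 329 - 108*(-84) = 329 + 9072 = 9401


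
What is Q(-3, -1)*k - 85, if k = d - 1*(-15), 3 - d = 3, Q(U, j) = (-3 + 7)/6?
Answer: -75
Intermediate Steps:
Q(U, j) = ⅔ (Q(U, j) = 4*(⅙) = ⅔)
d = 0 (d = 3 - 1*3 = 3 - 3 = 0)
k = 15 (k = 0 - 1*(-15) = 0 + 15 = 15)
Q(-3, -1)*k - 85 = (⅔)*15 - 85 = 10 - 85 = -75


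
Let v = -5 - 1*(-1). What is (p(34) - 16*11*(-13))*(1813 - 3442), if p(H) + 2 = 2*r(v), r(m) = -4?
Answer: -3710862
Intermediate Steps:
v = -4 (v = -5 + 1 = -4)
p(H) = -10 (p(H) = -2 + 2*(-4) = -2 - 8 = -10)
(p(34) - 16*11*(-13))*(1813 - 3442) = (-10 - 16*11*(-13))*(1813 - 3442) = (-10 - 176*(-13))*(-1629) = (-10 + 2288)*(-1629) = 2278*(-1629) = -3710862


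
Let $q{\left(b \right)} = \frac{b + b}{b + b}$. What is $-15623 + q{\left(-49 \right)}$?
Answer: $-15622$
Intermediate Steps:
$q{\left(b \right)} = 1$ ($q{\left(b \right)} = \frac{2 b}{2 b} = 2 b \frac{1}{2 b} = 1$)
$-15623 + q{\left(-49 \right)} = -15623 + 1 = -15622$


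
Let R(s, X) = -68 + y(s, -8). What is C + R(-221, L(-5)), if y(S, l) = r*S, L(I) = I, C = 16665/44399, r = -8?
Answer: 75494965/44399 ≈ 1700.4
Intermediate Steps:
C = 16665/44399 (C = 16665*(1/44399) = 16665/44399 ≈ 0.37535)
y(S, l) = -8*S
R(s, X) = -68 - 8*s
C + R(-221, L(-5)) = 16665/44399 + (-68 - 8*(-221)) = 16665/44399 + (-68 + 1768) = 16665/44399 + 1700 = 75494965/44399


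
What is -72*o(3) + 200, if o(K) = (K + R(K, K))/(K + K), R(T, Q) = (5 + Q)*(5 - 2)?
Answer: -124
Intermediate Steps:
R(T, Q) = 15 + 3*Q (R(T, Q) = (5 + Q)*3 = 15 + 3*Q)
o(K) = (15 + 4*K)/(2*K) (o(K) = (K + (15 + 3*K))/(K + K) = (15 + 4*K)/((2*K)) = (15 + 4*K)*(1/(2*K)) = (15 + 4*K)/(2*K))
-72*o(3) + 200 = -72*(2 + (15/2)/3) + 200 = -72*(2 + (15/2)*(⅓)) + 200 = -72*(2 + 5/2) + 200 = -72*9/2 + 200 = -324 + 200 = -124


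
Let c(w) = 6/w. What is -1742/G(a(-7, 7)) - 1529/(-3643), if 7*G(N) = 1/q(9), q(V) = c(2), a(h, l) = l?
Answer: -133266697/3643 ≈ -36582.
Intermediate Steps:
q(V) = 3 (q(V) = 6/2 = 6*(½) = 3)
G(N) = 1/21 (G(N) = (⅐)/3 = (⅐)*(⅓) = 1/21)
-1742/G(a(-7, 7)) - 1529/(-3643) = -1742/1/21 - 1529/(-3643) = -1742*21 - 1529*(-1/3643) = -36582 + 1529/3643 = -133266697/3643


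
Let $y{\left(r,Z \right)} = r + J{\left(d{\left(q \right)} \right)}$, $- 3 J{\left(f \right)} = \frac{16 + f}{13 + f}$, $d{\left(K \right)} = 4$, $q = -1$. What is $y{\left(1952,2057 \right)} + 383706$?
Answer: $\frac{19668538}{51} \approx 3.8566 \cdot 10^{5}$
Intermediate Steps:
$J{\left(f \right)} = - \frac{16 + f}{3 \left(13 + f\right)}$ ($J{\left(f \right)} = - \frac{\left(16 + f\right) \frac{1}{13 + f}}{3} = - \frac{\frac{1}{13 + f} \left(16 + f\right)}{3} = - \frac{16 + f}{3 \left(13 + f\right)}$)
$y{\left(r,Z \right)} = - \frac{20}{51} + r$ ($y{\left(r,Z \right)} = r + \frac{-16 - 4}{3 \left(13 + 4\right)} = r + \frac{-16 - 4}{3 \cdot 17} = r + \frac{1}{3} \cdot \frac{1}{17} \left(-20\right) = r - \frac{20}{51} = - \frac{20}{51} + r$)
$y{\left(1952,2057 \right)} + 383706 = \left(- \frac{20}{51} + 1952\right) + 383706 = \frac{99532}{51} + 383706 = \frac{19668538}{51}$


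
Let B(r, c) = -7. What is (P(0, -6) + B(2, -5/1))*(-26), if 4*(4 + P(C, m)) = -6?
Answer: 325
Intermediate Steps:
P(C, m) = -11/2 (P(C, m) = -4 + (1/4)*(-6) = -4 - 3/2 = -11/2)
(P(0, -6) + B(2, -5/1))*(-26) = (-11/2 - 7)*(-26) = -25/2*(-26) = 325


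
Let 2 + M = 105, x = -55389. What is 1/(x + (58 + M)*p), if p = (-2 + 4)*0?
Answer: -1/55389 ≈ -1.8054e-5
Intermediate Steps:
M = 103 (M = -2 + 105 = 103)
p = 0 (p = 2*0 = 0)
1/(x + (58 + M)*p) = 1/(-55389 + (58 + 103)*0) = 1/(-55389 + 161*0) = 1/(-55389 + 0) = 1/(-55389) = -1/55389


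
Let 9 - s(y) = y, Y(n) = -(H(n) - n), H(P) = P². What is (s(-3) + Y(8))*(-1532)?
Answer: 67408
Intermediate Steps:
Y(n) = n - n² (Y(n) = -(n² - n) = n - n²)
s(y) = 9 - y
(s(-3) + Y(8))*(-1532) = ((9 - 1*(-3)) + 8*(1 - 1*8))*(-1532) = ((9 + 3) + 8*(1 - 8))*(-1532) = (12 + 8*(-7))*(-1532) = (12 - 56)*(-1532) = -44*(-1532) = 67408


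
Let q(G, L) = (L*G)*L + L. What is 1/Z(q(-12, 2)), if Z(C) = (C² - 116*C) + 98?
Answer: 1/7550 ≈ 0.00013245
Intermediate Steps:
q(G, L) = L + G*L² (q(G, L) = (G*L)*L + L = G*L² + L = L + G*L²)
Z(C) = 98 + C² - 116*C
1/Z(q(-12, 2)) = 1/(98 + (2*(1 - 12*2))² - 232*(1 - 12*2)) = 1/(98 + (2*(1 - 24))² - 232*(1 - 24)) = 1/(98 + (2*(-23))² - 232*(-23)) = 1/(98 + (-46)² - 116*(-46)) = 1/(98 + 2116 + 5336) = 1/7550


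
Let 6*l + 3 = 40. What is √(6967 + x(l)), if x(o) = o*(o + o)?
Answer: 5*√10142/6 ≈ 83.923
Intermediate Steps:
l = 37/6 (l = -½ + (⅙)*40 = -½ + 20/3 = 37/6 ≈ 6.1667)
x(o) = 2*o² (x(o) = o*(2*o) = 2*o²)
√(6967 + x(l)) = √(6967 + 2*(37/6)²) = √(6967 + 2*(1369/36)) = √(6967 + 1369/18) = √(126775/18) = 5*√10142/6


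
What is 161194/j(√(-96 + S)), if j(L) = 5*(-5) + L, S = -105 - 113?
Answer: -4029850/939 - 161194*I*√314/939 ≈ -4291.6 - 3041.9*I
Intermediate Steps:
S = -218
j(L) = -25 + L
161194/j(√(-96 + S)) = 161194/(-25 + √(-96 - 218)) = 161194/(-25 + √(-314)) = 161194/(-25 + I*√314)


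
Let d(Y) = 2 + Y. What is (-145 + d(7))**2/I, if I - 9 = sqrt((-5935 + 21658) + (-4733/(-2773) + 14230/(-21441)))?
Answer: -9897265772352/930071098769 + 18496*sqrt(55584542991008719086)/930071098769 ≈ 137.62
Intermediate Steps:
I = 9 + sqrt(55584542991008719086)/59455893 (I = 9 + sqrt((-5935 + 21658) + (-4733/(-2773) + 14230/(-21441))) = 9 + sqrt(15723 + (-4733*(-1/2773) + 14230*(-1/21441))) = 9 + sqrt(15723 + (4733/2773 - 14230/21441)) = 9 + sqrt(15723 + 62020463/59455893) = 9 + sqrt(934887026102/59455893) = 9 + sqrt(55584542991008719086)/59455893 ≈ 134.40)
(-145 + d(7))**2/I = (-145 + (2 + 7))**2/(9 + sqrt(55584542991008719086)/59455893) = (-145 + 9)**2/(9 + sqrt(55584542991008719086)/59455893) = (-136)**2/(9 + sqrt(55584542991008719086)/59455893) = 18496/(9 + sqrt(55584542991008719086)/59455893)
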